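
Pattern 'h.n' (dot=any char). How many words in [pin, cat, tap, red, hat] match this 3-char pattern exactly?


Pattern 'h.n' means: starts with 'h', any single char, ends with 'n'.
Checking each word (must be exactly 3 chars):
  'pin' (len=3): no
  'cat' (len=3): no
  'tap' (len=3): no
  'red' (len=3): no
  'hat' (len=3): no
Matching words: []
Total: 0

0


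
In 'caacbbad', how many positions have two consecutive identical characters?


Looking for consecutive identical characters in 'caacbbad':
  pos 0-1: 'c' vs 'a' -> different
  pos 1-2: 'a' vs 'a' -> MATCH ('aa')
  pos 2-3: 'a' vs 'c' -> different
  pos 3-4: 'c' vs 'b' -> different
  pos 4-5: 'b' vs 'b' -> MATCH ('bb')
  pos 5-6: 'b' vs 'a' -> different
  pos 6-7: 'a' vs 'd' -> different
Consecutive identical pairs: ['aa', 'bb']
Count: 2

2


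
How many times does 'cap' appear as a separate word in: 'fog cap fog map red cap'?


Scanning each word for exact match 'cap':
  Word 1: 'fog' -> no
  Word 2: 'cap' -> MATCH
  Word 3: 'fog' -> no
  Word 4: 'map' -> no
  Word 5: 'red' -> no
  Word 6: 'cap' -> MATCH
Total matches: 2

2


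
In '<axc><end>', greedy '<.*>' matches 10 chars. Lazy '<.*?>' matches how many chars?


Greedy '<.*>' tries to match as MUCH as possible.
Lazy '<.*?>' tries to match as LITTLE as possible.

String: '<axc><end>'
Greedy '<.*>' starts at first '<' and extends to the LAST '>': '<axc><end>' (10 chars)
Lazy '<.*?>' starts at first '<' and stops at the FIRST '>': '<axc>' (5 chars)

5


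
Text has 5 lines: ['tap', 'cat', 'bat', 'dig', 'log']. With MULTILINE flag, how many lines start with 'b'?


With MULTILINE flag, ^ matches the start of each line.
Lines: ['tap', 'cat', 'bat', 'dig', 'log']
Checking which lines start with 'b':
  Line 1: 'tap' -> no
  Line 2: 'cat' -> no
  Line 3: 'bat' -> MATCH
  Line 4: 'dig' -> no
  Line 5: 'log' -> no
Matching lines: ['bat']
Count: 1

1


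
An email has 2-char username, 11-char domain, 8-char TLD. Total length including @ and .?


An email address has format: username@domain.tld
Username length: 2
'@' character: 1
Domain length: 11
'.' character: 1
TLD length: 8
Total = 2 + 1 + 11 + 1 + 8 = 23

23


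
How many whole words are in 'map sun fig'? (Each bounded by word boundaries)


Word boundaries (\b) mark the start/end of each word.
Text: 'map sun fig'
Splitting by whitespace:
  Word 1: 'map'
  Word 2: 'sun'
  Word 3: 'fig'
Total whole words: 3

3


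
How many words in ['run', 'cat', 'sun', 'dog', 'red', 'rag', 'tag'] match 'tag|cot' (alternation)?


Alternation 'tag|cot' matches either 'tag' or 'cot'.
Checking each word:
  'run' -> no
  'cat' -> no
  'sun' -> no
  'dog' -> no
  'red' -> no
  'rag' -> no
  'tag' -> MATCH
Matches: ['tag']
Count: 1

1


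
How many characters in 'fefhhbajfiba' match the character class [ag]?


Character class [ag] matches any of: {a, g}
Scanning string 'fefhhbajfiba' character by character:
  pos 0: 'f' -> no
  pos 1: 'e' -> no
  pos 2: 'f' -> no
  pos 3: 'h' -> no
  pos 4: 'h' -> no
  pos 5: 'b' -> no
  pos 6: 'a' -> MATCH
  pos 7: 'j' -> no
  pos 8: 'f' -> no
  pos 9: 'i' -> no
  pos 10: 'b' -> no
  pos 11: 'a' -> MATCH
Total matches: 2

2


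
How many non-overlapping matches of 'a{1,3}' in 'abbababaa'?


Pattern 'a{1,3}' matches between 1 and 3 consecutive a's (greedy).
String: 'abbababaa'
Finding runs of a's and applying greedy matching:
  Run at pos 0: 'a' (length 1)
  Run at pos 3: 'a' (length 1)
  Run at pos 5: 'a' (length 1)
  Run at pos 7: 'aa' (length 2)
Matches: ['a', 'a', 'a', 'aa']
Count: 4

4


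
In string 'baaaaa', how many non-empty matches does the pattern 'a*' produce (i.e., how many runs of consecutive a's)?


Pattern 'a*' matches zero or more a's. We want non-empty runs of consecutive a's.
String: 'baaaaa'
Walking through the string to find runs of a's:
  Run 1: positions 1-5 -> 'aaaaa'
Non-empty runs found: ['aaaaa']
Count: 1

1


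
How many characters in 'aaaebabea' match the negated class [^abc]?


Negated class [^abc] matches any char NOT in {a, b, c}
Scanning 'aaaebabea':
  pos 0: 'a' -> no (excluded)
  pos 1: 'a' -> no (excluded)
  pos 2: 'a' -> no (excluded)
  pos 3: 'e' -> MATCH
  pos 4: 'b' -> no (excluded)
  pos 5: 'a' -> no (excluded)
  pos 6: 'b' -> no (excluded)
  pos 7: 'e' -> MATCH
  pos 8: 'a' -> no (excluded)
Total matches: 2

2


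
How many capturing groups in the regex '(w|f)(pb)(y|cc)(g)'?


To count capturing groups, count each '(' that starts a group.
Pattern: '(w|f)(pb)(y|cc)(g)'
Walking through the pattern:
  Position 0: '(' -> group #1
  Position 5: '(' -> group #2
  Position 9: '(' -> group #3
  Position 15: '(' -> group #4
Total capturing groups: 4

4


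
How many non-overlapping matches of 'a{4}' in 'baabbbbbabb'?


Pattern 'a{4}' matches exactly 4 consecutive a's (greedy, non-overlapping).
String: 'baabbbbbabb'
Scanning for runs of a's:
  Run at pos 1: 'aa' (length 2) -> 0 match(es)
  Run at pos 8: 'a' (length 1) -> 0 match(es)
Matches found: []
Total: 0

0


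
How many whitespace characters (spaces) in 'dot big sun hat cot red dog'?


\s matches whitespace characters (spaces, tabs, etc.).
Text: 'dot big sun hat cot red dog'
This text has 7 words separated by spaces.
Number of spaces = number of words - 1 = 7 - 1 = 6

6


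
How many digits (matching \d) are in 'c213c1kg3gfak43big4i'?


\d matches any digit 0-9.
Scanning 'c213c1kg3gfak43big4i':
  pos 1: '2' -> DIGIT
  pos 2: '1' -> DIGIT
  pos 3: '3' -> DIGIT
  pos 5: '1' -> DIGIT
  pos 8: '3' -> DIGIT
  pos 13: '4' -> DIGIT
  pos 14: '3' -> DIGIT
  pos 18: '4' -> DIGIT
Digits found: ['2', '1', '3', '1', '3', '4', '3', '4']
Total: 8

8


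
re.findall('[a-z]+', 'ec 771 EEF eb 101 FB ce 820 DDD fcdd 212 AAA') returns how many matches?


Pattern '[a-z]+' finds one or more lowercase letters.
Text: 'ec 771 EEF eb 101 FB ce 820 DDD fcdd 212 AAA'
Scanning for matches:
  Match 1: 'ec'
  Match 2: 'eb'
  Match 3: 'ce'
  Match 4: 'fcdd'
Total matches: 4

4


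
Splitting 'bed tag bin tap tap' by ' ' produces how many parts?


Splitting by ' ' breaks the string at each occurrence of the separator.
Text: 'bed tag bin tap tap'
Parts after split:
  Part 1: 'bed'
  Part 2: 'tag'
  Part 3: 'bin'
  Part 4: 'tap'
  Part 5: 'tap'
Total parts: 5

5


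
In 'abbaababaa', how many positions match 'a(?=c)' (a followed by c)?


Lookahead 'a(?=c)' matches 'a' only when followed by 'c'.
String: 'abbaababaa'
Checking each position where char is 'a':
  pos 0: 'a' -> no (next='b')
  pos 3: 'a' -> no (next='a')
  pos 4: 'a' -> no (next='b')
  pos 6: 'a' -> no (next='b')
  pos 8: 'a' -> no (next='a')
Matching positions: []
Count: 0

0


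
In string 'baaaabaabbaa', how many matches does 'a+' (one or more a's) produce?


Pattern 'a+' matches one or more consecutive a's.
String: 'baaaabaabbaa'
Scanning for runs of a:
  Match 1: 'aaaa' (length 4)
  Match 2: 'aa' (length 2)
  Match 3: 'aa' (length 2)
Total matches: 3

3


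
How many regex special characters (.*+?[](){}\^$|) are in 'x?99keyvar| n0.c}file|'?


Regex special characters are: . * + ? [ ] ( ) { } \ ^ $ |
Scanning 'x?99keyvar| n0.c}file|':
  pos 1: '?' -> SPECIAL
  pos 10: '|' -> SPECIAL
  pos 14: '.' -> SPECIAL
  pos 16: '}' -> SPECIAL
  pos 21: '|' -> SPECIAL
Special chars found: ['?', '|', '.', '}', '|']
Total: 5

5


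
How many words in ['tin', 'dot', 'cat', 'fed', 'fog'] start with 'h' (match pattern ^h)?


Pattern ^h anchors to start of word. Check which words begin with 'h':
  'tin' -> no
  'dot' -> no
  'cat' -> no
  'fed' -> no
  'fog' -> no
Matching words: []
Count: 0

0


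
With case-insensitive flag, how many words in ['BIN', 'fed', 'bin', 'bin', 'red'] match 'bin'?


Case-insensitive matching: compare each word's lowercase form to 'bin'.
  'BIN' -> lower='bin' -> MATCH
  'fed' -> lower='fed' -> no
  'bin' -> lower='bin' -> MATCH
  'bin' -> lower='bin' -> MATCH
  'red' -> lower='red' -> no
Matches: ['BIN', 'bin', 'bin']
Count: 3

3


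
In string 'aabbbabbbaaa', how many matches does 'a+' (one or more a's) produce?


Pattern 'a+' matches one or more consecutive a's.
String: 'aabbbabbbaaa'
Scanning for runs of a:
  Match 1: 'aa' (length 2)
  Match 2: 'a' (length 1)
  Match 3: 'aaa' (length 3)
Total matches: 3

3


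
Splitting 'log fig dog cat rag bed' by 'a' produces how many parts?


Splitting by 'a' breaks the string at each occurrence of the separator.
Text: 'log fig dog cat rag bed'
Parts after split:
  Part 1: 'log fig dog c'
  Part 2: 't r'
  Part 3: 'g bed'
Total parts: 3

3


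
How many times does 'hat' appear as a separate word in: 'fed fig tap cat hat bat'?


Scanning each word for exact match 'hat':
  Word 1: 'fed' -> no
  Word 2: 'fig' -> no
  Word 3: 'tap' -> no
  Word 4: 'cat' -> no
  Word 5: 'hat' -> MATCH
  Word 6: 'bat' -> no
Total matches: 1

1


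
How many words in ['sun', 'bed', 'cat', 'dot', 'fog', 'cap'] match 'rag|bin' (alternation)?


Alternation 'rag|bin' matches either 'rag' or 'bin'.
Checking each word:
  'sun' -> no
  'bed' -> no
  'cat' -> no
  'dot' -> no
  'fog' -> no
  'cap' -> no
Matches: []
Count: 0

0


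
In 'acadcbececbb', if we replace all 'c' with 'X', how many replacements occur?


re.sub('c', 'X', text) replaces every occurrence of 'c' with 'X'.
Text: 'acadcbececbb'
Scanning for 'c':
  pos 1: 'c' -> replacement #1
  pos 4: 'c' -> replacement #2
  pos 7: 'c' -> replacement #3
  pos 9: 'c' -> replacement #4
Total replacements: 4

4


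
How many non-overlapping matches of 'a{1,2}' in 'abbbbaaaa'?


Pattern 'a{1,2}' matches between 1 and 2 consecutive a's (greedy).
String: 'abbbbaaaa'
Finding runs of a's and applying greedy matching:
  Run at pos 0: 'a' (length 1)
  Run at pos 5: 'aaaa' (length 4)
Matches: ['a', 'aa', 'aa']
Count: 3

3


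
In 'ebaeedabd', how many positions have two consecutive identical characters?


Looking for consecutive identical characters in 'ebaeedabd':
  pos 0-1: 'e' vs 'b' -> different
  pos 1-2: 'b' vs 'a' -> different
  pos 2-3: 'a' vs 'e' -> different
  pos 3-4: 'e' vs 'e' -> MATCH ('ee')
  pos 4-5: 'e' vs 'd' -> different
  pos 5-6: 'd' vs 'a' -> different
  pos 6-7: 'a' vs 'b' -> different
  pos 7-8: 'b' vs 'd' -> different
Consecutive identical pairs: ['ee']
Count: 1

1


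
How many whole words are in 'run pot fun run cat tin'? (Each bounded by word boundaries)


Word boundaries (\b) mark the start/end of each word.
Text: 'run pot fun run cat tin'
Splitting by whitespace:
  Word 1: 'run'
  Word 2: 'pot'
  Word 3: 'fun'
  Word 4: 'run'
  Word 5: 'cat'
  Word 6: 'tin'
Total whole words: 6

6


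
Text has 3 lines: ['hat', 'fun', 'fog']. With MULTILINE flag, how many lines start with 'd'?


With MULTILINE flag, ^ matches the start of each line.
Lines: ['hat', 'fun', 'fog']
Checking which lines start with 'd':
  Line 1: 'hat' -> no
  Line 2: 'fun' -> no
  Line 3: 'fog' -> no
Matching lines: []
Count: 0

0


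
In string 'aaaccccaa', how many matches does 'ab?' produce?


Pattern 'ab?' matches 'a' optionally followed by 'b'.
String: 'aaaccccaa'
Scanning left to right for 'a' then checking next char:
  Match 1: 'a' (a not followed by b)
  Match 2: 'a' (a not followed by b)
  Match 3: 'a' (a not followed by b)
  Match 4: 'a' (a not followed by b)
  Match 5: 'a' (a not followed by b)
Total matches: 5

5


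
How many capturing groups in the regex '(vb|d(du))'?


To count capturing groups, count each '(' that starts a group.
Pattern: '(vb|d(du))'
Walking through the pattern:
  Position 0: '(' -> group #1
  Position 5: '(' -> group #2
Total capturing groups: 2

2


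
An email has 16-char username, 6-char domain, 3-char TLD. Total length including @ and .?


An email address has format: username@domain.tld
Username length: 16
'@' character: 1
Domain length: 6
'.' character: 1
TLD length: 3
Total = 16 + 1 + 6 + 1 + 3 = 27

27


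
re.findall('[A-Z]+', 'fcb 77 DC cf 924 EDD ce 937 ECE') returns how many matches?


Pattern '[A-Z]+' finds one or more uppercase letters.
Text: 'fcb 77 DC cf 924 EDD ce 937 ECE'
Scanning for matches:
  Match 1: 'DC'
  Match 2: 'EDD'
  Match 3: 'ECE'
Total matches: 3

3


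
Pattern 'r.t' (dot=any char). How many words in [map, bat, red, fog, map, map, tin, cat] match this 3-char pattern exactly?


Pattern 'r.t' means: starts with 'r', any single char, ends with 't'.
Checking each word (must be exactly 3 chars):
  'map' (len=3): no
  'bat' (len=3): no
  'red' (len=3): no
  'fog' (len=3): no
  'map' (len=3): no
  'map' (len=3): no
  'tin' (len=3): no
  'cat' (len=3): no
Matching words: []
Total: 0

0


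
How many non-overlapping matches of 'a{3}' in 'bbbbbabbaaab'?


Pattern 'a{3}' matches exactly 3 consecutive a's (greedy, non-overlapping).
String: 'bbbbbabbaaab'
Scanning for runs of a's:
  Run at pos 5: 'a' (length 1) -> 0 match(es)
  Run at pos 8: 'aaa' (length 3) -> 1 match(es)
Matches found: ['aaa']
Total: 1

1


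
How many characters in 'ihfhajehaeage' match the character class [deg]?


Character class [deg] matches any of: {d, e, g}
Scanning string 'ihfhajehaeage' character by character:
  pos 0: 'i' -> no
  pos 1: 'h' -> no
  pos 2: 'f' -> no
  pos 3: 'h' -> no
  pos 4: 'a' -> no
  pos 5: 'j' -> no
  pos 6: 'e' -> MATCH
  pos 7: 'h' -> no
  pos 8: 'a' -> no
  pos 9: 'e' -> MATCH
  pos 10: 'a' -> no
  pos 11: 'g' -> MATCH
  pos 12: 'e' -> MATCH
Total matches: 4

4


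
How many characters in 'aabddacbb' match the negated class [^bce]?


Negated class [^bce] matches any char NOT in {b, c, e}
Scanning 'aabddacbb':
  pos 0: 'a' -> MATCH
  pos 1: 'a' -> MATCH
  pos 2: 'b' -> no (excluded)
  pos 3: 'd' -> MATCH
  pos 4: 'd' -> MATCH
  pos 5: 'a' -> MATCH
  pos 6: 'c' -> no (excluded)
  pos 7: 'b' -> no (excluded)
  pos 8: 'b' -> no (excluded)
Total matches: 5

5


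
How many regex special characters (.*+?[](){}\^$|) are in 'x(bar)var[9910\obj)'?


Regex special characters are: . * + ? [ ] ( ) { } \ ^ $ |
Scanning 'x(bar)var[9910\obj)':
  pos 1: '(' -> SPECIAL
  pos 5: ')' -> SPECIAL
  pos 9: '[' -> SPECIAL
  pos 14: '\' -> SPECIAL
  pos 18: ')' -> SPECIAL
Special chars found: ['(', ')', '[', '\\', ')']
Total: 5

5


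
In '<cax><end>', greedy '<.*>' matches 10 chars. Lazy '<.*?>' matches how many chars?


Greedy '<.*>' tries to match as MUCH as possible.
Lazy '<.*?>' tries to match as LITTLE as possible.

String: '<cax><end>'
Greedy '<.*>' starts at first '<' and extends to the LAST '>': '<cax><end>' (10 chars)
Lazy '<.*?>' starts at first '<' and stops at the FIRST '>': '<cax>' (5 chars)

5


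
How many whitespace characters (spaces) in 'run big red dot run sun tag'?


\s matches whitespace characters (spaces, tabs, etc.).
Text: 'run big red dot run sun tag'
This text has 7 words separated by spaces.
Number of spaces = number of words - 1 = 7 - 1 = 6

6


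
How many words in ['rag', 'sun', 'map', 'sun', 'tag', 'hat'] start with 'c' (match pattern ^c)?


Pattern ^c anchors to start of word. Check which words begin with 'c':
  'rag' -> no
  'sun' -> no
  'map' -> no
  'sun' -> no
  'tag' -> no
  'hat' -> no
Matching words: []
Count: 0

0


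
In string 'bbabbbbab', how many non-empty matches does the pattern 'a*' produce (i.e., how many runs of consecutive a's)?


Pattern 'a*' matches zero or more a's. We want non-empty runs of consecutive a's.
String: 'bbabbbbab'
Walking through the string to find runs of a's:
  Run 1: positions 2-2 -> 'a'
  Run 2: positions 7-7 -> 'a'
Non-empty runs found: ['a', 'a']
Count: 2

2


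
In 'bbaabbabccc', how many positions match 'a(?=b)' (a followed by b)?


Lookahead 'a(?=b)' matches 'a' only when followed by 'b'.
String: 'bbaabbabccc'
Checking each position where char is 'a':
  pos 2: 'a' -> no (next='a')
  pos 3: 'a' -> MATCH (next='b')
  pos 6: 'a' -> MATCH (next='b')
Matching positions: [3, 6]
Count: 2

2


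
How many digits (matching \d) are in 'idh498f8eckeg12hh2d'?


\d matches any digit 0-9.
Scanning 'idh498f8eckeg12hh2d':
  pos 3: '4' -> DIGIT
  pos 4: '9' -> DIGIT
  pos 5: '8' -> DIGIT
  pos 7: '8' -> DIGIT
  pos 13: '1' -> DIGIT
  pos 14: '2' -> DIGIT
  pos 17: '2' -> DIGIT
Digits found: ['4', '9', '8', '8', '1', '2', '2']
Total: 7

7


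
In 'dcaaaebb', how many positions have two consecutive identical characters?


Looking for consecutive identical characters in 'dcaaaebb':
  pos 0-1: 'd' vs 'c' -> different
  pos 1-2: 'c' vs 'a' -> different
  pos 2-3: 'a' vs 'a' -> MATCH ('aa')
  pos 3-4: 'a' vs 'a' -> MATCH ('aa')
  pos 4-5: 'a' vs 'e' -> different
  pos 5-6: 'e' vs 'b' -> different
  pos 6-7: 'b' vs 'b' -> MATCH ('bb')
Consecutive identical pairs: ['aa', 'aa', 'bb']
Count: 3

3


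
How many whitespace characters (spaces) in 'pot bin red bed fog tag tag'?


\s matches whitespace characters (spaces, tabs, etc.).
Text: 'pot bin red bed fog tag tag'
This text has 7 words separated by spaces.
Number of spaces = number of words - 1 = 7 - 1 = 6

6


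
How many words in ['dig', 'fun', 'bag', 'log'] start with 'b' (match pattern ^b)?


Pattern ^b anchors to start of word. Check which words begin with 'b':
  'dig' -> no
  'fun' -> no
  'bag' -> MATCH (starts with 'b')
  'log' -> no
Matching words: ['bag']
Count: 1

1


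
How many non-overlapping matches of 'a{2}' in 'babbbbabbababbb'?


Pattern 'a{2}' matches exactly 2 consecutive a's (greedy, non-overlapping).
String: 'babbbbabbababbb'
Scanning for runs of a's:
  Run at pos 1: 'a' (length 1) -> 0 match(es)
  Run at pos 6: 'a' (length 1) -> 0 match(es)
  Run at pos 9: 'a' (length 1) -> 0 match(es)
  Run at pos 11: 'a' (length 1) -> 0 match(es)
Matches found: []
Total: 0

0


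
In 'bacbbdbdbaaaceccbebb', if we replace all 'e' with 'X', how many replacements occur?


re.sub('e', 'X', text) replaces every occurrence of 'e' with 'X'.
Text: 'bacbbdbdbaaaceccbebb'
Scanning for 'e':
  pos 13: 'e' -> replacement #1
  pos 17: 'e' -> replacement #2
Total replacements: 2

2


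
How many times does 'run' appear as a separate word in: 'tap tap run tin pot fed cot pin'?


Scanning each word for exact match 'run':
  Word 1: 'tap' -> no
  Word 2: 'tap' -> no
  Word 3: 'run' -> MATCH
  Word 4: 'tin' -> no
  Word 5: 'pot' -> no
  Word 6: 'fed' -> no
  Word 7: 'cot' -> no
  Word 8: 'pin' -> no
Total matches: 1

1


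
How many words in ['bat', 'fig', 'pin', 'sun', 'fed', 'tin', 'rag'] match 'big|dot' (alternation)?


Alternation 'big|dot' matches either 'big' or 'dot'.
Checking each word:
  'bat' -> no
  'fig' -> no
  'pin' -> no
  'sun' -> no
  'fed' -> no
  'tin' -> no
  'rag' -> no
Matches: []
Count: 0

0


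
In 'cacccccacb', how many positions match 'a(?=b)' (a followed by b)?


Lookahead 'a(?=b)' matches 'a' only when followed by 'b'.
String: 'cacccccacb'
Checking each position where char is 'a':
  pos 1: 'a' -> no (next='c')
  pos 7: 'a' -> no (next='c')
Matching positions: []
Count: 0

0


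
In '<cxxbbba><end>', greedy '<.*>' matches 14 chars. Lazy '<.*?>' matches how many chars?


Greedy '<.*>' tries to match as MUCH as possible.
Lazy '<.*?>' tries to match as LITTLE as possible.

String: '<cxxbbba><end>'
Greedy '<.*>' starts at first '<' and extends to the LAST '>': '<cxxbbba><end>' (14 chars)
Lazy '<.*?>' starts at first '<' and stops at the FIRST '>': '<cxxbbba>' (9 chars)

9


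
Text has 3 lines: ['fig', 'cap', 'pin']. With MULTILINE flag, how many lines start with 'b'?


With MULTILINE flag, ^ matches the start of each line.
Lines: ['fig', 'cap', 'pin']
Checking which lines start with 'b':
  Line 1: 'fig' -> no
  Line 2: 'cap' -> no
  Line 3: 'pin' -> no
Matching lines: []
Count: 0

0


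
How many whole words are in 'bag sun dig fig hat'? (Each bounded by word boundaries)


Word boundaries (\b) mark the start/end of each word.
Text: 'bag sun dig fig hat'
Splitting by whitespace:
  Word 1: 'bag'
  Word 2: 'sun'
  Word 3: 'dig'
  Word 4: 'fig'
  Word 5: 'hat'
Total whole words: 5

5


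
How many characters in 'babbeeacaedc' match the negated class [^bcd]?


Negated class [^bcd] matches any char NOT in {b, c, d}
Scanning 'babbeeacaedc':
  pos 0: 'b' -> no (excluded)
  pos 1: 'a' -> MATCH
  pos 2: 'b' -> no (excluded)
  pos 3: 'b' -> no (excluded)
  pos 4: 'e' -> MATCH
  pos 5: 'e' -> MATCH
  pos 6: 'a' -> MATCH
  pos 7: 'c' -> no (excluded)
  pos 8: 'a' -> MATCH
  pos 9: 'e' -> MATCH
  pos 10: 'd' -> no (excluded)
  pos 11: 'c' -> no (excluded)
Total matches: 6

6


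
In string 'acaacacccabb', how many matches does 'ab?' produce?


Pattern 'ab?' matches 'a' optionally followed by 'b'.
String: 'acaacacccabb'
Scanning left to right for 'a' then checking next char:
  Match 1: 'a' (a not followed by b)
  Match 2: 'a' (a not followed by b)
  Match 3: 'a' (a not followed by b)
  Match 4: 'a' (a not followed by b)
  Match 5: 'ab' (a followed by b)
Total matches: 5

5


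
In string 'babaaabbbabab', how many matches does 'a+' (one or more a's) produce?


Pattern 'a+' matches one or more consecutive a's.
String: 'babaaabbbabab'
Scanning for runs of a:
  Match 1: 'a' (length 1)
  Match 2: 'aaa' (length 3)
  Match 3: 'a' (length 1)
  Match 4: 'a' (length 1)
Total matches: 4

4


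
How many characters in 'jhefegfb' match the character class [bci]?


Character class [bci] matches any of: {b, c, i}
Scanning string 'jhefegfb' character by character:
  pos 0: 'j' -> no
  pos 1: 'h' -> no
  pos 2: 'e' -> no
  pos 3: 'f' -> no
  pos 4: 'e' -> no
  pos 5: 'g' -> no
  pos 6: 'f' -> no
  pos 7: 'b' -> MATCH
Total matches: 1

1


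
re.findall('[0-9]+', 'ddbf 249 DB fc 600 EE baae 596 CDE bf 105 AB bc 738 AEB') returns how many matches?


Pattern '[0-9]+' finds one or more digits.
Text: 'ddbf 249 DB fc 600 EE baae 596 CDE bf 105 AB bc 738 AEB'
Scanning for matches:
  Match 1: '249'
  Match 2: '600'
  Match 3: '596'
  Match 4: '105'
  Match 5: '738'
Total matches: 5

5


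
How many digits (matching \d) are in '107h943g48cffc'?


\d matches any digit 0-9.
Scanning '107h943g48cffc':
  pos 0: '1' -> DIGIT
  pos 1: '0' -> DIGIT
  pos 2: '7' -> DIGIT
  pos 4: '9' -> DIGIT
  pos 5: '4' -> DIGIT
  pos 6: '3' -> DIGIT
  pos 8: '4' -> DIGIT
  pos 9: '8' -> DIGIT
Digits found: ['1', '0', '7', '9', '4', '3', '4', '8']
Total: 8

8


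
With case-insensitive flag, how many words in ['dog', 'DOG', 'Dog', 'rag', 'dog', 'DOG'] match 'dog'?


Case-insensitive matching: compare each word's lowercase form to 'dog'.
  'dog' -> lower='dog' -> MATCH
  'DOG' -> lower='dog' -> MATCH
  'Dog' -> lower='dog' -> MATCH
  'rag' -> lower='rag' -> no
  'dog' -> lower='dog' -> MATCH
  'DOG' -> lower='dog' -> MATCH
Matches: ['dog', 'DOG', 'Dog', 'dog', 'DOG']
Count: 5

5


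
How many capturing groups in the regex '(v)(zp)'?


To count capturing groups, count each '(' that starts a group.
Pattern: '(v)(zp)'
Walking through the pattern:
  Position 0: '(' -> group #1
  Position 3: '(' -> group #2
Total capturing groups: 2

2


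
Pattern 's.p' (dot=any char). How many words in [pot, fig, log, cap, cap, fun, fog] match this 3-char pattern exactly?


Pattern 's.p' means: starts with 's', any single char, ends with 'p'.
Checking each word (must be exactly 3 chars):
  'pot' (len=3): no
  'fig' (len=3): no
  'log' (len=3): no
  'cap' (len=3): no
  'cap' (len=3): no
  'fun' (len=3): no
  'fog' (len=3): no
Matching words: []
Total: 0

0


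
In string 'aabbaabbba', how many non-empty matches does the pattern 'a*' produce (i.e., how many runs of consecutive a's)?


Pattern 'a*' matches zero or more a's. We want non-empty runs of consecutive a's.
String: 'aabbaabbba'
Walking through the string to find runs of a's:
  Run 1: positions 0-1 -> 'aa'
  Run 2: positions 4-5 -> 'aa'
  Run 3: positions 9-9 -> 'a'
Non-empty runs found: ['aa', 'aa', 'a']
Count: 3

3


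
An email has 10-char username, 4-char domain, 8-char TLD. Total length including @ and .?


An email address has format: username@domain.tld
Username length: 10
'@' character: 1
Domain length: 4
'.' character: 1
TLD length: 8
Total = 10 + 1 + 4 + 1 + 8 = 24

24


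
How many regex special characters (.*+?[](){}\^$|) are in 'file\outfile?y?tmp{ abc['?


Regex special characters are: . * + ? [ ] ( ) { } \ ^ $ |
Scanning 'file\outfile?y?tmp{ abc[':
  pos 4: '\' -> SPECIAL
  pos 12: '?' -> SPECIAL
  pos 14: '?' -> SPECIAL
  pos 18: '{' -> SPECIAL
  pos 23: '[' -> SPECIAL
Special chars found: ['\\', '?', '?', '{', '[']
Total: 5

5


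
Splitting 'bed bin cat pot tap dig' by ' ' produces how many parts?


Splitting by ' ' breaks the string at each occurrence of the separator.
Text: 'bed bin cat pot tap dig'
Parts after split:
  Part 1: 'bed'
  Part 2: 'bin'
  Part 3: 'cat'
  Part 4: 'pot'
  Part 5: 'tap'
  Part 6: 'dig'
Total parts: 6

6


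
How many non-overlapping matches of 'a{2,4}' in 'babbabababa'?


Pattern 'a{2,4}' matches between 2 and 4 consecutive a's (greedy).
String: 'babbabababa'
Finding runs of a's and applying greedy matching:
  Run at pos 1: 'a' (length 1)
  Run at pos 4: 'a' (length 1)
  Run at pos 6: 'a' (length 1)
  Run at pos 8: 'a' (length 1)
  Run at pos 10: 'a' (length 1)
Matches: []
Count: 0

0


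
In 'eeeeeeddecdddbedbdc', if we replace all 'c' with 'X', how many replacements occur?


re.sub('c', 'X', text) replaces every occurrence of 'c' with 'X'.
Text: 'eeeeeeddecdddbedbdc'
Scanning for 'c':
  pos 9: 'c' -> replacement #1
  pos 18: 'c' -> replacement #2
Total replacements: 2

2


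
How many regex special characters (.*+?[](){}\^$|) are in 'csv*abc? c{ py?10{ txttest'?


Regex special characters are: . * + ? [ ] ( ) { } \ ^ $ |
Scanning 'csv*abc? c{ py?10{ txttest':
  pos 3: '*' -> SPECIAL
  pos 7: '?' -> SPECIAL
  pos 10: '{' -> SPECIAL
  pos 14: '?' -> SPECIAL
  pos 17: '{' -> SPECIAL
Special chars found: ['*', '?', '{', '?', '{']
Total: 5

5


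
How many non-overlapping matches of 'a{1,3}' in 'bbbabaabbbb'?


Pattern 'a{1,3}' matches between 1 and 3 consecutive a's (greedy).
String: 'bbbabaabbbb'
Finding runs of a's and applying greedy matching:
  Run at pos 3: 'a' (length 1)
  Run at pos 5: 'aa' (length 2)
Matches: ['a', 'aa']
Count: 2

2


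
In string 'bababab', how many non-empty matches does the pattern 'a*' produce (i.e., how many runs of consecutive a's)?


Pattern 'a*' matches zero or more a's. We want non-empty runs of consecutive a's.
String: 'bababab'
Walking through the string to find runs of a's:
  Run 1: positions 1-1 -> 'a'
  Run 2: positions 3-3 -> 'a'
  Run 3: positions 5-5 -> 'a'
Non-empty runs found: ['a', 'a', 'a']
Count: 3

3


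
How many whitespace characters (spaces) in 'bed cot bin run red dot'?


\s matches whitespace characters (spaces, tabs, etc.).
Text: 'bed cot bin run red dot'
This text has 6 words separated by spaces.
Number of spaces = number of words - 1 = 6 - 1 = 5

5


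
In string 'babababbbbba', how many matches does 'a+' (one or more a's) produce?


Pattern 'a+' matches one or more consecutive a's.
String: 'babababbbbba'
Scanning for runs of a:
  Match 1: 'a' (length 1)
  Match 2: 'a' (length 1)
  Match 3: 'a' (length 1)
  Match 4: 'a' (length 1)
Total matches: 4

4


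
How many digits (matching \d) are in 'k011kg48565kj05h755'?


\d matches any digit 0-9.
Scanning 'k011kg48565kj05h755':
  pos 1: '0' -> DIGIT
  pos 2: '1' -> DIGIT
  pos 3: '1' -> DIGIT
  pos 6: '4' -> DIGIT
  pos 7: '8' -> DIGIT
  pos 8: '5' -> DIGIT
  pos 9: '6' -> DIGIT
  pos 10: '5' -> DIGIT
  pos 13: '0' -> DIGIT
  pos 14: '5' -> DIGIT
  pos 16: '7' -> DIGIT
  pos 17: '5' -> DIGIT
  pos 18: '5' -> DIGIT
Digits found: ['0', '1', '1', '4', '8', '5', '6', '5', '0', '5', '7', '5', '5']
Total: 13

13


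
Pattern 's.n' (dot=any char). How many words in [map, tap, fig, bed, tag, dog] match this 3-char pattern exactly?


Pattern 's.n' means: starts with 's', any single char, ends with 'n'.
Checking each word (must be exactly 3 chars):
  'map' (len=3): no
  'tap' (len=3): no
  'fig' (len=3): no
  'bed' (len=3): no
  'tag' (len=3): no
  'dog' (len=3): no
Matching words: []
Total: 0

0


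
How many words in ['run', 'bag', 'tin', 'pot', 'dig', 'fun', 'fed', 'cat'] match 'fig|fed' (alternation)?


Alternation 'fig|fed' matches either 'fig' or 'fed'.
Checking each word:
  'run' -> no
  'bag' -> no
  'tin' -> no
  'pot' -> no
  'dig' -> no
  'fun' -> no
  'fed' -> MATCH
  'cat' -> no
Matches: ['fed']
Count: 1

1


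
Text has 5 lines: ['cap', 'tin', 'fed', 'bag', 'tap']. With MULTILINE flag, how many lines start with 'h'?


With MULTILINE flag, ^ matches the start of each line.
Lines: ['cap', 'tin', 'fed', 'bag', 'tap']
Checking which lines start with 'h':
  Line 1: 'cap' -> no
  Line 2: 'tin' -> no
  Line 3: 'fed' -> no
  Line 4: 'bag' -> no
  Line 5: 'tap' -> no
Matching lines: []
Count: 0

0


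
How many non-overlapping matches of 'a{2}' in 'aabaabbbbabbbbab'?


Pattern 'a{2}' matches exactly 2 consecutive a's (greedy, non-overlapping).
String: 'aabaabbbbabbbbab'
Scanning for runs of a's:
  Run at pos 0: 'aa' (length 2) -> 1 match(es)
  Run at pos 3: 'aa' (length 2) -> 1 match(es)
  Run at pos 9: 'a' (length 1) -> 0 match(es)
  Run at pos 14: 'a' (length 1) -> 0 match(es)
Matches found: ['aa', 'aa']
Total: 2

2


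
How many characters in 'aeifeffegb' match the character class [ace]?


Character class [ace] matches any of: {a, c, e}
Scanning string 'aeifeffegb' character by character:
  pos 0: 'a' -> MATCH
  pos 1: 'e' -> MATCH
  pos 2: 'i' -> no
  pos 3: 'f' -> no
  pos 4: 'e' -> MATCH
  pos 5: 'f' -> no
  pos 6: 'f' -> no
  pos 7: 'e' -> MATCH
  pos 8: 'g' -> no
  pos 9: 'b' -> no
Total matches: 4

4


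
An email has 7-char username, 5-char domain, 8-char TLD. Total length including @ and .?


An email address has format: username@domain.tld
Username length: 7
'@' character: 1
Domain length: 5
'.' character: 1
TLD length: 8
Total = 7 + 1 + 5 + 1 + 8 = 22

22


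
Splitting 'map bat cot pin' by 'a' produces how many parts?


Splitting by 'a' breaks the string at each occurrence of the separator.
Text: 'map bat cot pin'
Parts after split:
  Part 1: 'm'
  Part 2: 'p b'
  Part 3: 't cot pin'
Total parts: 3

3


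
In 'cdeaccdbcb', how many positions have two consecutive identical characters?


Looking for consecutive identical characters in 'cdeaccdbcb':
  pos 0-1: 'c' vs 'd' -> different
  pos 1-2: 'd' vs 'e' -> different
  pos 2-3: 'e' vs 'a' -> different
  pos 3-4: 'a' vs 'c' -> different
  pos 4-5: 'c' vs 'c' -> MATCH ('cc')
  pos 5-6: 'c' vs 'd' -> different
  pos 6-7: 'd' vs 'b' -> different
  pos 7-8: 'b' vs 'c' -> different
  pos 8-9: 'c' vs 'b' -> different
Consecutive identical pairs: ['cc']
Count: 1

1


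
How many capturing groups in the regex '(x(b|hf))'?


To count capturing groups, count each '(' that starts a group.
Pattern: '(x(b|hf))'
Walking through the pattern:
  Position 0: '(' -> group #1
  Position 2: '(' -> group #2
Total capturing groups: 2

2


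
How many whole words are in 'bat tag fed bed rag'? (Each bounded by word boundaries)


Word boundaries (\b) mark the start/end of each word.
Text: 'bat tag fed bed rag'
Splitting by whitespace:
  Word 1: 'bat'
  Word 2: 'tag'
  Word 3: 'fed'
  Word 4: 'bed'
  Word 5: 'rag'
Total whole words: 5

5


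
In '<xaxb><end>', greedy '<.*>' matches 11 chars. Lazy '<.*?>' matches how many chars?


Greedy '<.*>' tries to match as MUCH as possible.
Lazy '<.*?>' tries to match as LITTLE as possible.

String: '<xaxb><end>'
Greedy '<.*>' starts at first '<' and extends to the LAST '>': '<xaxb><end>' (11 chars)
Lazy '<.*?>' starts at first '<' and stops at the FIRST '>': '<xaxb>' (6 chars)

6


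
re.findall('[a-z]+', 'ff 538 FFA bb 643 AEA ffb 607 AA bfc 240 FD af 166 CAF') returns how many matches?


Pattern '[a-z]+' finds one or more lowercase letters.
Text: 'ff 538 FFA bb 643 AEA ffb 607 AA bfc 240 FD af 166 CAF'
Scanning for matches:
  Match 1: 'ff'
  Match 2: 'bb'
  Match 3: 'ffb'
  Match 4: 'bfc'
  Match 5: 'af'
Total matches: 5

5


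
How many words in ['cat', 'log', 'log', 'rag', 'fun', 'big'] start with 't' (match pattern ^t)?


Pattern ^t anchors to start of word. Check which words begin with 't':
  'cat' -> no
  'log' -> no
  'log' -> no
  'rag' -> no
  'fun' -> no
  'big' -> no
Matching words: []
Count: 0

0


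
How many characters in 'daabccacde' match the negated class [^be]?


Negated class [^be] matches any char NOT in {b, e}
Scanning 'daabccacde':
  pos 0: 'd' -> MATCH
  pos 1: 'a' -> MATCH
  pos 2: 'a' -> MATCH
  pos 3: 'b' -> no (excluded)
  pos 4: 'c' -> MATCH
  pos 5: 'c' -> MATCH
  pos 6: 'a' -> MATCH
  pos 7: 'c' -> MATCH
  pos 8: 'd' -> MATCH
  pos 9: 'e' -> no (excluded)
Total matches: 8

8


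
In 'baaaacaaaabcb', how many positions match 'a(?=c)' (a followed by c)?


Lookahead 'a(?=c)' matches 'a' only when followed by 'c'.
String: 'baaaacaaaabcb'
Checking each position where char is 'a':
  pos 1: 'a' -> no (next='a')
  pos 2: 'a' -> no (next='a')
  pos 3: 'a' -> no (next='a')
  pos 4: 'a' -> MATCH (next='c')
  pos 6: 'a' -> no (next='a')
  pos 7: 'a' -> no (next='a')
  pos 8: 'a' -> no (next='a')
  pos 9: 'a' -> no (next='b')
Matching positions: [4]
Count: 1

1


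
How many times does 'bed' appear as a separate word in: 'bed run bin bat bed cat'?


Scanning each word for exact match 'bed':
  Word 1: 'bed' -> MATCH
  Word 2: 'run' -> no
  Word 3: 'bin' -> no
  Word 4: 'bat' -> no
  Word 5: 'bed' -> MATCH
  Word 6: 'cat' -> no
Total matches: 2

2


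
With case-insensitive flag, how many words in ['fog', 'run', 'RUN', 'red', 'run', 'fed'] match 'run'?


Case-insensitive matching: compare each word's lowercase form to 'run'.
  'fog' -> lower='fog' -> no
  'run' -> lower='run' -> MATCH
  'RUN' -> lower='run' -> MATCH
  'red' -> lower='red' -> no
  'run' -> lower='run' -> MATCH
  'fed' -> lower='fed' -> no
Matches: ['run', 'RUN', 'run']
Count: 3

3


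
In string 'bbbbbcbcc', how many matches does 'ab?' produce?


Pattern 'ab?' matches 'a' optionally followed by 'b'.
String: 'bbbbbcbcc'
Scanning left to right for 'a' then checking next char:
Total matches: 0

0


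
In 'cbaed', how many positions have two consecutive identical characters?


Looking for consecutive identical characters in 'cbaed':
  pos 0-1: 'c' vs 'b' -> different
  pos 1-2: 'b' vs 'a' -> different
  pos 2-3: 'a' vs 'e' -> different
  pos 3-4: 'e' vs 'd' -> different
Consecutive identical pairs: []
Count: 0

0


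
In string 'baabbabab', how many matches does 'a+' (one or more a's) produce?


Pattern 'a+' matches one or more consecutive a's.
String: 'baabbabab'
Scanning for runs of a:
  Match 1: 'aa' (length 2)
  Match 2: 'a' (length 1)
  Match 3: 'a' (length 1)
Total matches: 3

3


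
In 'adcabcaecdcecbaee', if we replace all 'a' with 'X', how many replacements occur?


re.sub('a', 'X', text) replaces every occurrence of 'a' with 'X'.
Text: 'adcabcaecdcecbaee'
Scanning for 'a':
  pos 0: 'a' -> replacement #1
  pos 3: 'a' -> replacement #2
  pos 6: 'a' -> replacement #3
  pos 14: 'a' -> replacement #4
Total replacements: 4

4


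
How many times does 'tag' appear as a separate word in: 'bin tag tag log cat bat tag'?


Scanning each word for exact match 'tag':
  Word 1: 'bin' -> no
  Word 2: 'tag' -> MATCH
  Word 3: 'tag' -> MATCH
  Word 4: 'log' -> no
  Word 5: 'cat' -> no
  Word 6: 'bat' -> no
  Word 7: 'tag' -> MATCH
Total matches: 3

3


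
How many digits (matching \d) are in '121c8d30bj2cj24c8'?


\d matches any digit 0-9.
Scanning '121c8d30bj2cj24c8':
  pos 0: '1' -> DIGIT
  pos 1: '2' -> DIGIT
  pos 2: '1' -> DIGIT
  pos 4: '8' -> DIGIT
  pos 6: '3' -> DIGIT
  pos 7: '0' -> DIGIT
  pos 10: '2' -> DIGIT
  pos 13: '2' -> DIGIT
  pos 14: '4' -> DIGIT
  pos 16: '8' -> DIGIT
Digits found: ['1', '2', '1', '8', '3', '0', '2', '2', '4', '8']
Total: 10

10


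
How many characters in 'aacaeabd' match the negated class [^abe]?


Negated class [^abe] matches any char NOT in {a, b, e}
Scanning 'aacaeabd':
  pos 0: 'a' -> no (excluded)
  pos 1: 'a' -> no (excluded)
  pos 2: 'c' -> MATCH
  pos 3: 'a' -> no (excluded)
  pos 4: 'e' -> no (excluded)
  pos 5: 'a' -> no (excluded)
  pos 6: 'b' -> no (excluded)
  pos 7: 'd' -> MATCH
Total matches: 2

2


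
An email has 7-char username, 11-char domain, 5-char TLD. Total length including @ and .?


An email address has format: username@domain.tld
Username length: 7
'@' character: 1
Domain length: 11
'.' character: 1
TLD length: 5
Total = 7 + 1 + 11 + 1 + 5 = 25

25


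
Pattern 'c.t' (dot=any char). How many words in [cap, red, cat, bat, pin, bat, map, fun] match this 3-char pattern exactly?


Pattern 'c.t' means: starts with 'c', any single char, ends with 't'.
Checking each word (must be exactly 3 chars):
  'cap' (len=3): no
  'red' (len=3): no
  'cat' (len=3): MATCH
  'bat' (len=3): no
  'pin' (len=3): no
  'bat' (len=3): no
  'map' (len=3): no
  'fun' (len=3): no
Matching words: ['cat']
Total: 1

1


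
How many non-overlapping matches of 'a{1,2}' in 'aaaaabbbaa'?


Pattern 'a{1,2}' matches between 1 and 2 consecutive a's (greedy).
String: 'aaaaabbbaa'
Finding runs of a's and applying greedy matching:
  Run at pos 0: 'aaaaa' (length 5)
  Run at pos 8: 'aa' (length 2)
Matches: ['aa', 'aa', 'a', 'aa']
Count: 4

4


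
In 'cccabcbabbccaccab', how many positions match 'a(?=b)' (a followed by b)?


Lookahead 'a(?=b)' matches 'a' only when followed by 'b'.
String: 'cccabcbabbccaccab'
Checking each position where char is 'a':
  pos 3: 'a' -> MATCH (next='b')
  pos 7: 'a' -> MATCH (next='b')
  pos 12: 'a' -> no (next='c')
  pos 15: 'a' -> MATCH (next='b')
Matching positions: [3, 7, 15]
Count: 3

3


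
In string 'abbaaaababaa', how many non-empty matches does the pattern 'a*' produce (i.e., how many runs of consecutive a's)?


Pattern 'a*' matches zero or more a's. We want non-empty runs of consecutive a's.
String: 'abbaaaababaa'
Walking through the string to find runs of a's:
  Run 1: positions 0-0 -> 'a'
  Run 2: positions 3-6 -> 'aaaa'
  Run 3: positions 8-8 -> 'a'
  Run 4: positions 10-11 -> 'aa'
Non-empty runs found: ['a', 'aaaa', 'a', 'aa']
Count: 4

4


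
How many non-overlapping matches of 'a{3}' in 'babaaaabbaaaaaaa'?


Pattern 'a{3}' matches exactly 3 consecutive a's (greedy, non-overlapping).
String: 'babaaaabbaaaaaaa'
Scanning for runs of a's:
  Run at pos 1: 'a' (length 1) -> 0 match(es)
  Run at pos 3: 'aaaa' (length 4) -> 1 match(es)
  Run at pos 9: 'aaaaaaa' (length 7) -> 2 match(es)
Matches found: ['aaa', 'aaa', 'aaa']
Total: 3

3


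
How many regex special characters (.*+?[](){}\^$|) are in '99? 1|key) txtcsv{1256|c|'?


Regex special characters are: . * + ? [ ] ( ) { } \ ^ $ |
Scanning '99? 1|key) txtcsv{1256|c|':
  pos 2: '?' -> SPECIAL
  pos 5: '|' -> SPECIAL
  pos 9: ')' -> SPECIAL
  pos 17: '{' -> SPECIAL
  pos 22: '|' -> SPECIAL
  pos 24: '|' -> SPECIAL
Special chars found: ['?', '|', ')', '{', '|', '|']
Total: 6

6


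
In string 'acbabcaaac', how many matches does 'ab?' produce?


Pattern 'ab?' matches 'a' optionally followed by 'b'.
String: 'acbabcaaac'
Scanning left to right for 'a' then checking next char:
  Match 1: 'a' (a not followed by b)
  Match 2: 'ab' (a followed by b)
  Match 3: 'a' (a not followed by b)
  Match 4: 'a' (a not followed by b)
  Match 5: 'a' (a not followed by b)
Total matches: 5

5


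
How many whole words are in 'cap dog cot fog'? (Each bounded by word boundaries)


Word boundaries (\b) mark the start/end of each word.
Text: 'cap dog cot fog'
Splitting by whitespace:
  Word 1: 'cap'
  Word 2: 'dog'
  Word 3: 'cot'
  Word 4: 'fog'
Total whole words: 4

4


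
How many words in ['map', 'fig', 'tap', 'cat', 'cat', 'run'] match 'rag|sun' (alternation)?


Alternation 'rag|sun' matches either 'rag' or 'sun'.
Checking each word:
  'map' -> no
  'fig' -> no
  'tap' -> no
  'cat' -> no
  'cat' -> no
  'run' -> no
Matches: []
Count: 0

0


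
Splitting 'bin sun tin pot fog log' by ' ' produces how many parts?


Splitting by ' ' breaks the string at each occurrence of the separator.
Text: 'bin sun tin pot fog log'
Parts after split:
  Part 1: 'bin'
  Part 2: 'sun'
  Part 3: 'tin'
  Part 4: 'pot'
  Part 5: 'fog'
  Part 6: 'log'
Total parts: 6

6
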